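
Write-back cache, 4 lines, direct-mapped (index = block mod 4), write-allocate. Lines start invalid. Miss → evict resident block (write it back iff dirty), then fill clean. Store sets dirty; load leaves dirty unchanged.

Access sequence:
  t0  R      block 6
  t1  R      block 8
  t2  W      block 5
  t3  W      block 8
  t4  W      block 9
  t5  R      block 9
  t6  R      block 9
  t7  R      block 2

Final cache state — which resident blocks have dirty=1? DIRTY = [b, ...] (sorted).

0: R B6 → L2 miss [-]
1: R B8 → L0 miss [-]
2: W B5 → L1 miss [D]
3: W B8 → L0 hit [D]
4: W B9 → L1 miss wb→B5 [D]
5: R B9 → L1 hit [D]
6: R B9 → L1 hit [D]
7: R B2 → L2 miss [-]

DIRTY = [8, 9]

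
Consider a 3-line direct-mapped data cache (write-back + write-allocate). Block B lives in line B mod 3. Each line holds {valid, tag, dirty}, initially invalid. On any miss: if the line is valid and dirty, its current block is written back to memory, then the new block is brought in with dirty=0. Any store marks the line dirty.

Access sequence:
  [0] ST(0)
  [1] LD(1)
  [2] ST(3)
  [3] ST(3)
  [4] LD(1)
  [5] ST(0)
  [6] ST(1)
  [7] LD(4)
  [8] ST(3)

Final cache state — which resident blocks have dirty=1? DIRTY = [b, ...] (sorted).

  0 | W B0 → L0 miss [D]
  1 | R B1 → L1 miss [-]
  2 | W B3 → L0 miss wb→B0 [D]
  3 | W B3 → L0 hit [D]
  4 | R B1 → L1 hit [-]
  5 | W B0 → L0 miss wb→B3 [D]
  6 | W B1 → L1 hit [D]
  7 | R B4 → L1 miss wb→B1 [-]
  8 | W B3 → L0 miss wb→B0 [D]

DIRTY = [3]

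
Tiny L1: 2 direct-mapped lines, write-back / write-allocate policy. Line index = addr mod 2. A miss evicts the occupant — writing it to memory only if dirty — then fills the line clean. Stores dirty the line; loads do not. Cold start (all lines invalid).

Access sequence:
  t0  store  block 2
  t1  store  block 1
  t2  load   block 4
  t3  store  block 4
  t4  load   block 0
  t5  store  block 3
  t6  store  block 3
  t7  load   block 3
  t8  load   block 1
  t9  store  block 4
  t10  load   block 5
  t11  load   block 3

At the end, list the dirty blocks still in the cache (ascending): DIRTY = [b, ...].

0: W B2 → L0 miss [D]
1: W B1 → L1 miss [D]
2: R B4 → L0 miss wb→B2 [-]
3: W B4 → L0 hit [D]
4: R B0 → L0 miss wb→B4 [-]
5: W B3 → L1 miss wb→B1 [D]
6: W B3 → L1 hit [D]
7: R B3 → L1 hit [D]
8: R B1 → L1 miss wb→B3 [-]
9: W B4 → L0 miss [D]
10: R B5 → L1 miss [-]
11: R B3 → L1 miss [-]

DIRTY = [4]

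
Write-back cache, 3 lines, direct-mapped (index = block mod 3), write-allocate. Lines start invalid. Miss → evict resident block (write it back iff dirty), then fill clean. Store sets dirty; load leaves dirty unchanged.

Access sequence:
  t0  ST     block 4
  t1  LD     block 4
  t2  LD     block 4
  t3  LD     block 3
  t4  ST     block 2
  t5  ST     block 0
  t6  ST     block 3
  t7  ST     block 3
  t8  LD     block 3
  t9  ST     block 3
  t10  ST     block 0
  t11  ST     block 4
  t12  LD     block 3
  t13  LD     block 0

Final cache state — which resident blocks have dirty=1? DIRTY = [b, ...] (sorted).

DIRTY = [2, 4]

0: W B4 → L1 miss [D]
1: R B4 → L1 hit [D]
2: R B4 → L1 hit [D]
3: R B3 → L0 miss [-]
4: W B2 → L2 miss [D]
5: W B0 → L0 miss [D]
6: W B3 → L0 miss wb→B0 [D]
7: W B3 → L0 hit [D]
8: R B3 → L0 hit [D]
9: W B3 → L0 hit [D]
10: W B0 → L0 miss wb→B3 [D]
11: W B4 → L1 hit [D]
12: R B3 → L0 miss wb→B0 [-]
13: R B0 → L0 miss [-]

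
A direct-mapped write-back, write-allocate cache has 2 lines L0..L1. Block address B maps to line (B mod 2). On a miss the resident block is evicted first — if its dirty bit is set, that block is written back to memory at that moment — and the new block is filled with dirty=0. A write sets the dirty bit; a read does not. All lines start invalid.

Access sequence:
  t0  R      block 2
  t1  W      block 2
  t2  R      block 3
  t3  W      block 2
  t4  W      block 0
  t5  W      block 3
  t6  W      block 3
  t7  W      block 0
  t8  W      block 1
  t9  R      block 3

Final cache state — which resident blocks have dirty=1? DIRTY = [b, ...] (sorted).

  0 | R B2 → L0 miss [-]
  1 | W B2 → L0 hit [D]
  2 | R B3 → L1 miss [-]
  3 | W B2 → L0 hit [D]
  4 | W B0 → L0 miss wb→B2 [D]
  5 | W B3 → L1 hit [D]
  6 | W B3 → L1 hit [D]
  7 | W B0 → L0 hit [D]
  8 | W B1 → L1 miss wb→B3 [D]
  9 | R B3 → L1 miss wb→B1 [-]

DIRTY = [0]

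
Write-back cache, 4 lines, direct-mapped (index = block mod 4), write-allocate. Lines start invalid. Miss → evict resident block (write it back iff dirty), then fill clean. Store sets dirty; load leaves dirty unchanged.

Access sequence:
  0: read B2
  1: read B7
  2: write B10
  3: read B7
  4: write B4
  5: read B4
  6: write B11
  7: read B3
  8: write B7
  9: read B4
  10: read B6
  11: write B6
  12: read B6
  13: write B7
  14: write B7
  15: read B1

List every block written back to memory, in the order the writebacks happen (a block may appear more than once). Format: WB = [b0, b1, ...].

0: R B2 → L2 miss [-]
1: R B7 → L3 miss [-]
2: W B10 → L2 miss [D]
3: R B7 → L3 hit [-]
4: W B4 → L0 miss [D]
5: R B4 → L0 hit [D]
6: W B11 → L3 miss [D]
7: R B3 → L3 miss wb→B11 [-]
8: W B7 → L3 miss [D]
9: R B4 → L0 hit [D]
10: R B6 → L2 miss wb→B10 [-]
11: W B6 → L2 hit [D]
12: R B6 → L2 hit [D]
13: W B7 → L3 hit [D]
14: W B7 → L3 hit [D]
15: R B1 → L1 miss [-]

WB = [11, 10]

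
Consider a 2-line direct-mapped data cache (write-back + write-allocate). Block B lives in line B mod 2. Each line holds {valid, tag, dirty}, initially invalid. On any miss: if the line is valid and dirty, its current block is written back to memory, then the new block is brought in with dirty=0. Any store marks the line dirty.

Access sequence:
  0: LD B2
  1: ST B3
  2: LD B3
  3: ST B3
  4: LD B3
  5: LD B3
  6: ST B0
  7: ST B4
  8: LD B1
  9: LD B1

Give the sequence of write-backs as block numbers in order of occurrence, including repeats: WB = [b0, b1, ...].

WB = [0, 3]

0: R B2 → L0 miss [-]
1: W B3 → L1 miss [D]
2: R B3 → L1 hit [D]
3: W B3 → L1 hit [D]
4: R B3 → L1 hit [D]
5: R B3 → L1 hit [D]
6: W B0 → L0 miss [D]
7: W B4 → L0 miss wb→B0 [D]
8: R B1 → L1 miss wb→B3 [-]
9: R B1 → L1 hit [-]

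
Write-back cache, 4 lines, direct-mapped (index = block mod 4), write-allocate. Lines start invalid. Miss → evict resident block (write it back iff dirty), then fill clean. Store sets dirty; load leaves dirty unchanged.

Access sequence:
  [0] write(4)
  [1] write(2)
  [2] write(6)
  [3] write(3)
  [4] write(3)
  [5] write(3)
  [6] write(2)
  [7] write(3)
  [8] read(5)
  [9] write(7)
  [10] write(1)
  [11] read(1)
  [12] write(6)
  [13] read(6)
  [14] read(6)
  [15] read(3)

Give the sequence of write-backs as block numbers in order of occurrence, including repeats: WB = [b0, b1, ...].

  0 | W B4 → L0 miss [D]
  1 | W B2 → L2 miss [D]
  2 | W B6 → L2 miss wb→B2 [D]
  3 | W B3 → L3 miss [D]
  4 | W B3 → L3 hit [D]
  5 | W B3 → L3 hit [D]
  6 | W B2 → L2 miss wb→B6 [D]
  7 | W B3 → L3 hit [D]
  8 | R B5 → L1 miss [-]
  9 | W B7 → L3 miss wb→B3 [D]
  10 | W B1 → L1 miss [D]
  11 | R B1 → L1 hit [D]
  12 | W B6 → L2 miss wb→B2 [D]
  13 | R B6 → L2 hit [D]
  14 | R B6 → L2 hit [D]
  15 | R B3 → L3 miss wb→B7 [-]

WB = [2, 6, 3, 2, 7]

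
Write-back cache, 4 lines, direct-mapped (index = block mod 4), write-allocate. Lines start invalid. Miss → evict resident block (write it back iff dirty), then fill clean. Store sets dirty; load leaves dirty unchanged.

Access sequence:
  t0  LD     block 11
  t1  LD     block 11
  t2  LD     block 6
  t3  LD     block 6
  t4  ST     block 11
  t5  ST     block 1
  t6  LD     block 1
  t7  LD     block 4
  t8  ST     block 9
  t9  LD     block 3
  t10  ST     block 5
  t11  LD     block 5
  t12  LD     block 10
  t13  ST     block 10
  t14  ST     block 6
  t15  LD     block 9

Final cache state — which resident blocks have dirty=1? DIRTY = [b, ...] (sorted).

DIRTY = [6]

0: R B11 -> L3 miss  d=-]
1: R B11 -> L3 hit  d=-]
2: R B6 -> L2 miss  d=-]
3: R B6 -> L2 hit  d=-]
4: W B11 -> L3 hit  d=D]
5: W B1 -> L1 miss  d=D]
6: R B1 -> L1 hit  d=D]
7: R B4 -> L0 miss  d=-]
8: W B9 -> L1 miss wb->B1  d=D]
9: R B3 -> L3 miss wb->B11  d=-]
10: W B5 -> L1 miss wb->B9  d=D]
11: R B5 -> L1 hit  d=D]
12: R B10 -> L2 miss  d=-]
13: W B10 -> L2 hit  d=D]
14: W B6 -> L2 miss wb->B10  d=D]
15: R B9 -> L1 miss wb->B5  d=-]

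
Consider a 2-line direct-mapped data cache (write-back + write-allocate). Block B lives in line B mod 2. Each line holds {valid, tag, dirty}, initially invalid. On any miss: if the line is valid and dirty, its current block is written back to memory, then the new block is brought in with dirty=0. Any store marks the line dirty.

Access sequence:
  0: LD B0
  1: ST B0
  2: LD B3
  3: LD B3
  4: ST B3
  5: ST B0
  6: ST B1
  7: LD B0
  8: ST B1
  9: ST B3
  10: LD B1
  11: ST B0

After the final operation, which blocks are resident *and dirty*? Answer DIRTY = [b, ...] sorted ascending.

  0 | R B0 → L0 miss [-]
  1 | W B0 → L0 hit [D]
  2 | R B3 → L1 miss [-]
  3 | R B3 → L1 hit [-]
  4 | W B3 → L1 hit [D]
  5 | W B0 → L0 hit [D]
  6 | W B1 → L1 miss wb→B3 [D]
  7 | R B0 → L0 hit [D]
  8 | W B1 → L1 hit [D]
  9 | W B3 → L1 miss wb→B1 [D]
  10 | R B1 → L1 miss wb→B3 [-]
  11 | W B0 → L0 hit [D]

DIRTY = [0]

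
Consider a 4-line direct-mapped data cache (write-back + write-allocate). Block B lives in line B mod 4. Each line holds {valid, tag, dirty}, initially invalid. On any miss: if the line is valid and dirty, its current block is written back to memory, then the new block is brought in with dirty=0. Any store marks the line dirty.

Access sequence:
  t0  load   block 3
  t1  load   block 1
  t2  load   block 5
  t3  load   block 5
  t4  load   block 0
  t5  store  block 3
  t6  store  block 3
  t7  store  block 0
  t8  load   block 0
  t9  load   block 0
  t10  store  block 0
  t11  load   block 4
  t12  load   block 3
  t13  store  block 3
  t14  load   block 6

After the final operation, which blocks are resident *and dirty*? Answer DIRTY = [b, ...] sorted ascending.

DIRTY = [3]

  0 | R B3 → L3 miss [-]
  1 | R B1 → L1 miss [-]
  2 | R B5 → L1 miss [-]
  3 | R B5 → L1 hit [-]
  4 | R B0 → L0 miss [-]
  5 | W B3 → L3 hit [D]
  6 | W B3 → L3 hit [D]
  7 | W B0 → L0 hit [D]
  8 | R B0 → L0 hit [D]
  9 | R B0 → L0 hit [D]
  10 | W B0 → L0 hit [D]
  11 | R B4 → L0 miss wb→B0 [-]
  12 | R B3 → L3 hit [D]
  13 | W B3 → L3 hit [D]
  14 | R B6 → L2 miss [-]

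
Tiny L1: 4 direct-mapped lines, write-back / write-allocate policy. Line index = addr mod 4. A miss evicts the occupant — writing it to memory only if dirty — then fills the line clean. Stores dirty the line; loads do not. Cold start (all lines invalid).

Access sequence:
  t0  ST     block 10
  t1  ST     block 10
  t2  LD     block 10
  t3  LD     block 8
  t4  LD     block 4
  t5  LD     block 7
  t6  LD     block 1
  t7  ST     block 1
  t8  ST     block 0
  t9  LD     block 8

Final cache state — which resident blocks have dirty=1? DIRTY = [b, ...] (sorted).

DIRTY = [1, 10]

0: W B10 -> L2 miss  d=D]
1: W B10 -> L2 hit  d=D]
2: R B10 -> L2 hit  d=D]
3: R B8 -> L0 miss  d=-]
4: R B4 -> L0 miss  d=-]
5: R B7 -> L3 miss  d=-]
6: R B1 -> L1 miss  d=-]
7: W B1 -> L1 hit  d=D]
8: W B0 -> L0 miss  d=D]
9: R B8 -> L0 miss wb->B0  d=-]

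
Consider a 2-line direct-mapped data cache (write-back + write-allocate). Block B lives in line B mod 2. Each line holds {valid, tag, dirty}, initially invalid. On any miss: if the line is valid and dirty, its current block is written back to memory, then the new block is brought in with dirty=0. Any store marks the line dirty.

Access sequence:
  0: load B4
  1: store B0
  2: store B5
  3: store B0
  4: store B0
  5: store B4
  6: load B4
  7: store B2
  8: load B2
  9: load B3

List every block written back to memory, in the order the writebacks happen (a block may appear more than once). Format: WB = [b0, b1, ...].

  0 | R B4 → L0 miss [-]
  1 | W B0 → L0 miss [D]
  2 | W B5 → L1 miss [D]
  3 | W B0 → L0 hit [D]
  4 | W B0 → L0 hit [D]
  5 | W B4 → L0 miss wb→B0 [D]
  6 | R B4 → L0 hit [D]
  7 | W B2 → L0 miss wb→B4 [D]
  8 | R B2 → L0 hit [D]
  9 | R B3 → L1 miss wb→B5 [-]

WB = [0, 4, 5]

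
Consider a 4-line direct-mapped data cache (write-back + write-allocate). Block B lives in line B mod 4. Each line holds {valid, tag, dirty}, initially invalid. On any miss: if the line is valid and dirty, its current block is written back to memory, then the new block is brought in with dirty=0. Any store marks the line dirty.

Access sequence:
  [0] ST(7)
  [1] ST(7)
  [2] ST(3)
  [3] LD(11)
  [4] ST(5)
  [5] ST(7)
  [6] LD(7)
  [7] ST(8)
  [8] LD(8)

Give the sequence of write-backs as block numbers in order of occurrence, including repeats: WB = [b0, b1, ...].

WB = [7, 3]

0: W B7 -> L3 miss  d=D]
1: W B7 -> L3 hit  d=D]
2: W B3 -> L3 miss wb->B7  d=D]
3: R B11 -> L3 miss wb->B3  d=-]
4: W B5 -> L1 miss  d=D]
5: W B7 -> L3 miss  d=D]
6: R B7 -> L3 hit  d=D]
7: W B8 -> L0 miss  d=D]
8: R B8 -> L0 hit  d=D]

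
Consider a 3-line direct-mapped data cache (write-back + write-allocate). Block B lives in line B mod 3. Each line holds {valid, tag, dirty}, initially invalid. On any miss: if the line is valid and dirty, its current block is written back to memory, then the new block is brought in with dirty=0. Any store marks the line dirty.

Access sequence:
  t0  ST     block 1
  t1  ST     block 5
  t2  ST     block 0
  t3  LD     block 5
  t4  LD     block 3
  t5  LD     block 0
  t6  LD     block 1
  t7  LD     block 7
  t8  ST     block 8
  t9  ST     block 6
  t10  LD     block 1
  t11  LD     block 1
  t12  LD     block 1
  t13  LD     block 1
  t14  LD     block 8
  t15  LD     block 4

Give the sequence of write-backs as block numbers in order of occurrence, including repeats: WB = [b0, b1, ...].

WB = [0, 1, 5]

0: W B1 → L1 miss [D]
1: W B5 → L2 miss [D]
2: W B0 → L0 miss [D]
3: R B5 → L2 hit [D]
4: R B3 → L0 miss wb→B0 [-]
5: R B0 → L0 miss [-]
6: R B1 → L1 hit [D]
7: R B7 → L1 miss wb→B1 [-]
8: W B8 → L2 miss wb→B5 [D]
9: W B6 → L0 miss [D]
10: R B1 → L1 miss [-]
11: R B1 → L1 hit [-]
12: R B1 → L1 hit [-]
13: R B1 → L1 hit [-]
14: R B8 → L2 hit [D]
15: R B4 → L1 miss [-]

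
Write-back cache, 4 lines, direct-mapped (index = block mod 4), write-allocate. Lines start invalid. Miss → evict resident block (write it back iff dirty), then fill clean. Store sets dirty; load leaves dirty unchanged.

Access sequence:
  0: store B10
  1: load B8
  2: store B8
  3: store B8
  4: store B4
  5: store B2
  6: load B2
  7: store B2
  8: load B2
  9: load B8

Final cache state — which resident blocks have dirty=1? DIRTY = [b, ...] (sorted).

DIRTY = [2]

0: W B10 -> L2 miss  d=D]
1: R B8 -> L0 miss  d=-]
2: W B8 -> L0 hit  d=D]
3: W B8 -> L0 hit  d=D]
4: W B4 -> L0 miss wb->B8  d=D]
5: W B2 -> L2 miss wb->B10  d=D]
6: R B2 -> L2 hit  d=D]
7: W B2 -> L2 hit  d=D]
8: R B2 -> L2 hit  d=D]
9: R B8 -> L0 miss wb->B4  d=-]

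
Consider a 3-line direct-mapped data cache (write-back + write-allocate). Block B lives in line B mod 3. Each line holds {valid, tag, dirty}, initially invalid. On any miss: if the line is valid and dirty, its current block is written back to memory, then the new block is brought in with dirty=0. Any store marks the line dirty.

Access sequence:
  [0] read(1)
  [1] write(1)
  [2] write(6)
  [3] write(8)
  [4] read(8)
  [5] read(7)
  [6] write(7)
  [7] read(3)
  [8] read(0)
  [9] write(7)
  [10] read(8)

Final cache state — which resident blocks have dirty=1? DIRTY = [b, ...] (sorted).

  0 | R B1 → L1 miss [-]
  1 | W B1 → L1 hit [D]
  2 | W B6 → L0 miss [D]
  3 | W B8 → L2 miss [D]
  4 | R B8 → L2 hit [D]
  5 | R B7 → L1 miss wb→B1 [-]
  6 | W B7 → L1 hit [D]
  7 | R B3 → L0 miss wb→B6 [-]
  8 | R B0 → L0 miss [-]
  9 | W B7 → L1 hit [D]
  10 | R B8 → L2 hit [D]

DIRTY = [7, 8]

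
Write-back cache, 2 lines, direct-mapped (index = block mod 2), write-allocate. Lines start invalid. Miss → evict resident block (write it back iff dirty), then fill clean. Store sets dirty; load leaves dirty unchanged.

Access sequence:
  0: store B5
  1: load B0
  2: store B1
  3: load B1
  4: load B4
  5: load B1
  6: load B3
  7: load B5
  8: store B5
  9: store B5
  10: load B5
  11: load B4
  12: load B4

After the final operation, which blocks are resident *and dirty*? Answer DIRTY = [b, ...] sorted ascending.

0: W B5 -> L1 miss  d=D]
1: R B0 -> L0 miss  d=-]
2: W B1 -> L1 miss wb->B5  d=D]
3: R B1 -> L1 hit  d=D]
4: R B4 -> L0 miss  d=-]
5: R B1 -> L1 hit  d=D]
6: R B3 -> L1 miss wb->B1  d=-]
7: R B5 -> L1 miss  d=-]
8: W B5 -> L1 hit  d=D]
9: W B5 -> L1 hit  d=D]
10: R B5 -> L1 hit  d=D]
11: R B4 -> L0 hit  d=-]
12: R B4 -> L0 hit  d=-]

DIRTY = [5]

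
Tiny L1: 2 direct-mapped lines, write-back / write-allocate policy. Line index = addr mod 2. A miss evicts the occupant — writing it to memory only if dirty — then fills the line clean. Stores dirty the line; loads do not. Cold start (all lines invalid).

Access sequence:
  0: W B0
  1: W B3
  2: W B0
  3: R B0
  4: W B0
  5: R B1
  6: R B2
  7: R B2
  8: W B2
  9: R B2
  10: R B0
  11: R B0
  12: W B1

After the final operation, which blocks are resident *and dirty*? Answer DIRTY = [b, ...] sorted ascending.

DIRTY = [1]

  0 | W B0 → L0 miss [D]
  1 | W B3 → L1 miss [D]
  2 | W B0 → L0 hit [D]
  3 | R B0 → L0 hit [D]
  4 | W B0 → L0 hit [D]
  5 | R B1 → L1 miss wb→B3 [-]
  6 | R B2 → L0 miss wb→B0 [-]
  7 | R B2 → L0 hit [-]
  8 | W B2 → L0 hit [D]
  9 | R B2 → L0 hit [D]
  10 | R B0 → L0 miss wb→B2 [-]
  11 | R B0 → L0 hit [-]
  12 | W B1 → L1 hit [D]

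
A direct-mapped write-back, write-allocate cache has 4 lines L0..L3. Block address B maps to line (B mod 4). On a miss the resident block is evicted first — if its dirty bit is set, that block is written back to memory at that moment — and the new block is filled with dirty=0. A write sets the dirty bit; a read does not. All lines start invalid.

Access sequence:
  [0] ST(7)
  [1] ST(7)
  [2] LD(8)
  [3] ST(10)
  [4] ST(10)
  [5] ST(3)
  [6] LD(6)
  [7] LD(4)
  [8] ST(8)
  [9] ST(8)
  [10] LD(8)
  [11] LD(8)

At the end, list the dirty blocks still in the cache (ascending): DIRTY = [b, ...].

  0 | W B7 → L3 miss [D]
  1 | W B7 → L3 hit [D]
  2 | R B8 → L0 miss [-]
  3 | W B10 → L2 miss [D]
  4 | W B10 → L2 hit [D]
  5 | W B3 → L3 miss wb→B7 [D]
  6 | R B6 → L2 miss wb→B10 [-]
  7 | R B4 → L0 miss [-]
  8 | W B8 → L0 miss [D]
  9 | W B8 → L0 hit [D]
  10 | R B8 → L0 hit [D]
  11 | R B8 → L0 hit [D]

DIRTY = [3, 8]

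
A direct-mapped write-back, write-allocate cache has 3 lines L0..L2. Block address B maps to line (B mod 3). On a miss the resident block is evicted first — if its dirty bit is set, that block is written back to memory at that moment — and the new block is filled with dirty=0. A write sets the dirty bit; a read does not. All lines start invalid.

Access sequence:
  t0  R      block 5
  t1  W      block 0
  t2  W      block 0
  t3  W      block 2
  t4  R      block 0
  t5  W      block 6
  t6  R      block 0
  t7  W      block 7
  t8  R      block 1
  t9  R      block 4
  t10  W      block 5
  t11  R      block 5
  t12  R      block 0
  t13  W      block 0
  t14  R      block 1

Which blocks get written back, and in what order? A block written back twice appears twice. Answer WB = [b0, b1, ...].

WB = [0, 6, 7, 2]

0: R B5 -> L2 miss  d=-]
1: W B0 -> L0 miss  d=D]
2: W B0 -> L0 hit  d=D]
3: W B2 -> L2 miss  d=D]
4: R B0 -> L0 hit  d=D]
5: W B6 -> L0 miss wb->B0  d=D]
6: R B0 -> L0 miss wb->B6  d=-]
7: W B7 -> L1 miss  d=D]
8: R B1 -> L1 miss wb->B7  d=-]
9: R B4 -> L1 miss  d=-]
10: W B5 -> L2 miss wb->B2  d=D]
11: R B5 -> L2 hit  d=D]
12: R B0 -> L0 hit  d=-]
13: W B0 -> L0 hit  d=D]
14: R B1 -> L1 miss  d=-]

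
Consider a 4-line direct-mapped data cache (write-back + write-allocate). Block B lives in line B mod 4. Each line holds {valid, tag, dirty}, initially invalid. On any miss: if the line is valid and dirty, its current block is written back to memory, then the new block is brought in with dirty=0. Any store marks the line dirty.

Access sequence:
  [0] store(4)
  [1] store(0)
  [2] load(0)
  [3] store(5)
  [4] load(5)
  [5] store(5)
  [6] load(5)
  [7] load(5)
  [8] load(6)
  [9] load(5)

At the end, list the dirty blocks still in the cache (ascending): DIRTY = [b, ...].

DIRTY = [0, 5]

0: W B4 → L0 miss [D]
1: W B0 → L0 miss wb→B4 [D]
2: R B0 → L0 hit [D]
3: W B5 → L1 miss [D]
4: R B5 → L1 hit [D]
5: W B5 → L1 hit [D]
6: R B5 → L1 hit [D]
7: R B5 → L1 hit [D]
8: R B6 → L2 miss [-]
9: R B5 → L1 hit [D]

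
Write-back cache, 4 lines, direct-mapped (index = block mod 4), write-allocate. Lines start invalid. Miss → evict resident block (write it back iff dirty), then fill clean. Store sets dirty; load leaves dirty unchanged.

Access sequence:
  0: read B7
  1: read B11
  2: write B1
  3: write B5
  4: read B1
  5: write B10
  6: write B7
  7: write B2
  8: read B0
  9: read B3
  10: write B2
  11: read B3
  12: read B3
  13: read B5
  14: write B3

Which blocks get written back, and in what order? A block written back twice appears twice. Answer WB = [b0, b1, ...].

WB = [1, 5, 10, 7]

  0 | R B7 → L3 miss [-]
  1 | R B11 → L3 miss [-]
  2 | W B1 → L1 miss [D]
  3 | W B5 → L1 miss wb→B1 [D]
  4 | R B1 → L1 miss wb→B5 [-]
  5 | W B10 → L2 miss [D]
  6 | W B7 → L3 miss [D]
  7 | W B2 → L2 miss wb→B10 [D]
  8 | R B0 → L0 miss [-]
  9 | R B3 → L3 miss wb→B7 [-]
  10 | W B2 → L2 hit [D]
  11 | R B3 → L3 hit [-]
  12 | R B3 → L3 hit [-]
  13 | R B5 → L1 miss [-]
  14 | W B3 → L3 hit [D]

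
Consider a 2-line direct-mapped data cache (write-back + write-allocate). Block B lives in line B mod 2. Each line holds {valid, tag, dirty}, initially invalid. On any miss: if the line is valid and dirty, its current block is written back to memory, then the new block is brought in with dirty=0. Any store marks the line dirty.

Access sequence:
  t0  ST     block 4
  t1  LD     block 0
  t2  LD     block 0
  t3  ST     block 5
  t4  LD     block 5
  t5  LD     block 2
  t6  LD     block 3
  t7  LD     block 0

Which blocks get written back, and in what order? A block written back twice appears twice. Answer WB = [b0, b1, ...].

  0 | W B4 → L0 miss [D]
  1 | R B0 → L0 miss wb→B4 [-]
  2 | R B0 → L0 hit [-]
  3 | W B5 → L1 miss [D]
  4 | R B5 → L1 hit [D]
  5 | R B2 → L0 miss [-]
  6 | R B3 → L1 miss wb→B5 [-]
  7 | R B0 → L0 miss [-]

WB = [4, 5]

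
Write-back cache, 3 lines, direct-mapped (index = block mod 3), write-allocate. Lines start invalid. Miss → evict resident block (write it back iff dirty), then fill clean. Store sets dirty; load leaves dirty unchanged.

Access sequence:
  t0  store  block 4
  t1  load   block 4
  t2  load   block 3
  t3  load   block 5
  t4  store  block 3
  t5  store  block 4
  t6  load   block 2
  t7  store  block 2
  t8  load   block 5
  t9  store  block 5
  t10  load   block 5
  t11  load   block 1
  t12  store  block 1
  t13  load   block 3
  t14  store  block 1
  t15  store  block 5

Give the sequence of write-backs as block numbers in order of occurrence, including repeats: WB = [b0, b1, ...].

0: W B4 → L1 miss [D]
1: R B4 → L1 hit [D]
2: R B3 → L0 miss [-]
3: R B5 → L2 miss [-]
4: W B3 → L0 hit [D]
5: W B4 → L1 hit [D]
6: R B2 → L2 miss [-]
7: W B2 → L2 hit [D]
8: R B5 → L2 miss wb→B2 [-]
9: W B5 → L2 hit [D]
10: R B5 → L2 hit [D]
11: R B1 → L1 miss wb→B4 [-]
12: W B1 → L1 hit [D]
13: R B3 → L0 hit [D]
14: W B1 → L1 hit [D]
15: W B5 → L2 hit [D]

WB = [2, 4]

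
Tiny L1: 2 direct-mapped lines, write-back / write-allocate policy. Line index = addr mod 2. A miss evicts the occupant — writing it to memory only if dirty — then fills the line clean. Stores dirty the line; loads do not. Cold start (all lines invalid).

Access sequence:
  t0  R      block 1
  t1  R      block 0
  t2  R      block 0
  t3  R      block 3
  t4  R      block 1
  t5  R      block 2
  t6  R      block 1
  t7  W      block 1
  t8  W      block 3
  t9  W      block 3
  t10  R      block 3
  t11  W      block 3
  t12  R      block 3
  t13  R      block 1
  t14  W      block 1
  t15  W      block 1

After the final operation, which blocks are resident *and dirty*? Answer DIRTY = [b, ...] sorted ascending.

DIRTY = [1]

  0 | R B1 → L1 miss [-]
  1 | R B0 → L0 miss [-]
  2 | R B0 → L0 hit [-]
  3 | R B3 → L1 miss [-]
  4 | R B1 → L1 miss [-]
  5 | R B2 → L0 miss [-]
  6 | R B1 → L1 hit [-]
  7 | W B1 → L1 hit [D]
  8 | W B3 → L1 miss wb→B1 [D]
  9 | W B3 → L1 hit [D]
  10 | R B3 → L1 hit [D]
  11 | W B3 → L1 hit [D]
  12 | R B3 → L1 hit [D]
  13 | R B1 → L1 miss wb→B3 [-]
  14 | W B1 → L1 hit [D]
  15 | W B1 → L1 hit [D]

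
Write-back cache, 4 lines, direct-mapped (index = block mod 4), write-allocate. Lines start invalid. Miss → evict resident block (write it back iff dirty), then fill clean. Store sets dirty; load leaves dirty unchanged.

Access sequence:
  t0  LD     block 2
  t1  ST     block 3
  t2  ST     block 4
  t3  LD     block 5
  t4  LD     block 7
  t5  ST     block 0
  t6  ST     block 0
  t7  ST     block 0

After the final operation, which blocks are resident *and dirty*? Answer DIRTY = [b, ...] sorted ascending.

DIRTY = [0]

  0 | R B2 → L2 miss [-]
  1 | W B3 → L3 miss [D]
  2 | W B4 → L0 miss [D]
  3 | R B5 → L1 miss [-]
  4 | R B7 → L3 miss wb→B3 [-]
  5 | W B0 → L0 miss wb→B4 [D]
  6 | W B0 → L0 hit [D]
  7 | W B0 → L0 hit [D]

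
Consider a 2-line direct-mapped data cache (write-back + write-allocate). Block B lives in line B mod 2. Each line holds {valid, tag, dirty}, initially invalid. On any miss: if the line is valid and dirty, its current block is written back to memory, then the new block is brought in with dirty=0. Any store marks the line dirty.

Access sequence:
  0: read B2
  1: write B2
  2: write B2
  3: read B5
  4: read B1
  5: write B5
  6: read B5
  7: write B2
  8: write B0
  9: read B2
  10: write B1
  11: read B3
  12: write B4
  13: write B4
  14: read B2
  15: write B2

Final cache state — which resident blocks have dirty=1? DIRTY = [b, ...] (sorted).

DIRTY = [2]

0: R B2 → L0 miss [-]
1: W B2 → L0 hit [D]
2: W B2 → L0 hit [D]
3: R B5 → L1 miss [-]
4: R B1 → L1 miss [-]
5: W B5 → L1 miss [D]
6: R B5 → L1 hit [D]
7: W B2 → L0 hit [D]
8: W B0 → L0 miss wb→B2 [D]
9: R B2 → L0 miss wb→B0 [-]
10: W B1 → L1 miss wb→B5 [D]
11: R B3 → L1 miss wb→B1 [-]
12: W B4 → L0 miss [D]
13: W B4 → L0 hit [D]
14: R B2 → L0 miss wb→B4 [-]
15: W B2 → L0 hit [D]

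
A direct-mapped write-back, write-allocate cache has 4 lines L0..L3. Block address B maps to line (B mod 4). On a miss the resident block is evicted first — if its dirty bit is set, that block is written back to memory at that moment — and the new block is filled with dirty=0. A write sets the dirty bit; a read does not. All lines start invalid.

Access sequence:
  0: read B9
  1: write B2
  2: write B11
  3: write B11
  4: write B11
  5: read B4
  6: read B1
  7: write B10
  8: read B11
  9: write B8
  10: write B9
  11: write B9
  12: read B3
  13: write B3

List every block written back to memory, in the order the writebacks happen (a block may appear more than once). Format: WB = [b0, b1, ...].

WB = [2, 11]

0: R B9 → L1 miss [-]
1: W B2 → L2 miss [D]
2: W B11 → L3 miss [D]
3: W B11 → L3 hit [D]
4: W B11 → L3 hit [D]
5: R B4 → L0 miss [-]
6: R B1 → L1 miss [-]
7: W B10 → L2 miss wb→B2 [D]
8: R B11 → L3 hit [D]
9: W B8 → L0 miss [D]
10: W B9 → L1 miss [D]
11: W B9 → L1 hit [D]
12: R B3 → L3 miss wb→B11 [-]
13: W B3 → L3 hit [D]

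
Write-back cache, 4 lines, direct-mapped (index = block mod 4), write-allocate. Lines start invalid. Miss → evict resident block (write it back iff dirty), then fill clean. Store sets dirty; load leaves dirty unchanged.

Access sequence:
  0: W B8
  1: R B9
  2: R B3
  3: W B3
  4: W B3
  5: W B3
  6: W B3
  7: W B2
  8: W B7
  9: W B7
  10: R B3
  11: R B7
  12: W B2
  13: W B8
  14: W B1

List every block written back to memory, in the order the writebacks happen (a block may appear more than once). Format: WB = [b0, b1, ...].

0: W B8 → L0 miss [D]
1: R B9 → L1 miss [-]
2: R B3 → L3 miss [-]
3: W B3 → L3 hit [D]
4: W B3 → L3 hit [D]
5: W B3 → L3 hit [D]
6: W B3 → L3 hit [D]
7: W B2 → L2 miss [D]
8: W B7 → L3 miss wb→B3 [D]
9: W B7 → L3 hit [D]
10: R B3 → L3 miss wb→B7 [-]
11: R B7 → L3 miss [-]
12: W B2 → L2 hit [D]
13: W B8 → L0 hit [D]
14: W B1 → L1 miss [D]

WB = [3, 7]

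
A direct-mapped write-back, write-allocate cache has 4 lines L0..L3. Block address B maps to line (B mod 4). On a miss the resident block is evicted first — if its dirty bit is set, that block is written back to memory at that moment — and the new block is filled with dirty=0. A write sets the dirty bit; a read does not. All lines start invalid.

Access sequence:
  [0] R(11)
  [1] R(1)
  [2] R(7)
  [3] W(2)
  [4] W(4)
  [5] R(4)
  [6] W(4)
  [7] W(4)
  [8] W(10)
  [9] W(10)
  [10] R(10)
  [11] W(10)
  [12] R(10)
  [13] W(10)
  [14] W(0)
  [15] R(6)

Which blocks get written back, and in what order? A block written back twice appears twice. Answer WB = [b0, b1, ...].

  0 | R B11 → L3 miss [-]
  1 | R B1 → L1 miss [-]
  2 | R B7 → L3 miss [-]
  3 | W B2 → L2 miss [D]
  4 | W B4 → L0 miss [D]
  5 | R B4 → L0 hit [D]
  6 | W B4 → L0 hit [D]
  7 | W B4 → L0 hit [D]
  8 | W B10 → L2 miss wb→B2 [D]
  9 | W B10 → L2 hit [D]
  10 | R B10 → L2 hit [D]
  11 | W B10 → L2 hit [D]
  12 | R B10 → L2 hit [D]
  13 | W B10 → L2 hit [D]
  14 | W B0 → L0 miss wb→B4 [D]
  15 | R B6 → L2 miss wb→B10 [-]

WB = [2, 4, 10]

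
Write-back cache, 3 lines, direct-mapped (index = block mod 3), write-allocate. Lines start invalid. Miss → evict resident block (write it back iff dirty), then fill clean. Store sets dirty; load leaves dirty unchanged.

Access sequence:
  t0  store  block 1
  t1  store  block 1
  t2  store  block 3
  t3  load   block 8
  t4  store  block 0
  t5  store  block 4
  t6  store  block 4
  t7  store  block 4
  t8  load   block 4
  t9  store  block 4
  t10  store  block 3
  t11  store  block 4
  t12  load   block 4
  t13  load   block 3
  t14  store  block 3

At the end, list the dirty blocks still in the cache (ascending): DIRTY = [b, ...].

DIRTY = [3, 4]

0: W B1 → L1 miss [D]
1: W B1 → L1 hit [D]
2: W B3 → L0 miss [D]
3: R B8 → L2 miss [-]
4: W B0 → L0 miss wb→B3 [D]
5: W B4 → L1 miss wb→B1 [D]
6: W B4 → L1 hit [D]
7: W B4 → L1 hit [D]
8: R B4 → L1 hit [D]
9: W B4 → L1 hit [D]
10: W B3 → L0 miss wb→B0 [D]
11: W B4 → L1 hit [D]
12: R B4 → L1 hit [D]
13: R B3 → L0 hit [D]
14: W B3 → L0 hit [D]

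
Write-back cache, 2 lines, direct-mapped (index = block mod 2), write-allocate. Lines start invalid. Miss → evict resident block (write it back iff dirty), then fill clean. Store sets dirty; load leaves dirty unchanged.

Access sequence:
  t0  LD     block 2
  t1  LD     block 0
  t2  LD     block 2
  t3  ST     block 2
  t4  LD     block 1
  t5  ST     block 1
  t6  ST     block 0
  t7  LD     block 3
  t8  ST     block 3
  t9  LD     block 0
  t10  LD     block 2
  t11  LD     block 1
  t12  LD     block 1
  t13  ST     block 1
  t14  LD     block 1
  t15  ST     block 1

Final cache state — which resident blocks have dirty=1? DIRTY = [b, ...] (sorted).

DIRTY = [1]

0: R B2 → L0 miss [-]
1: R B0 → L0 miss [-]
2: R B2 → L0 miss [-]
3: W B2 → L0 hit [D]
4: R B1 → L1 miss [-]
5: W B1 → L1 hit [D]
6: W B0 → L0 miss wb→B2 [D]
7: R B3 → L1 miss wb→B1 [-]
8: W B3 → L1 hit [D]
9: R B0 → L0 hit [D]
10: R B2 → L0 miss wb→B0 [-]
11: R B1 → L1 miss wb→B3 [-]
12: R B1 → L1 hit [-]
13: W B1 → L1 hit [D]
14: R B1 → L1 hit [D]
15: W B1 → L1 hit [D]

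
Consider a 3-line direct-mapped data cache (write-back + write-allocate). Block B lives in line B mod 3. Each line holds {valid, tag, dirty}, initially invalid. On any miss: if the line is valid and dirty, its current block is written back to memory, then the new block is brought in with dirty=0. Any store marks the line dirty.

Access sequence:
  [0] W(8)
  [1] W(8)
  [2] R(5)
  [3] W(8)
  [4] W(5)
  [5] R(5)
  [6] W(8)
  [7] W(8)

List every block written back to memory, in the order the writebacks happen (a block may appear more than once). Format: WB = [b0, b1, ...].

WB = [8, 8, 5]

0: W B8 → L2 miss [D]
1: W B8 → L2 hit [D]
2: R B5 → L2 miss wb→B8 [-]
3: W B8 → L2 miss [D]
4: W B5 → L2 miss wb→B8 [D]
5: R B5 → L2 hit [D]
6: W B8 → L2 miss wb→B5 [D]
7: W B8 → L2 hit [D]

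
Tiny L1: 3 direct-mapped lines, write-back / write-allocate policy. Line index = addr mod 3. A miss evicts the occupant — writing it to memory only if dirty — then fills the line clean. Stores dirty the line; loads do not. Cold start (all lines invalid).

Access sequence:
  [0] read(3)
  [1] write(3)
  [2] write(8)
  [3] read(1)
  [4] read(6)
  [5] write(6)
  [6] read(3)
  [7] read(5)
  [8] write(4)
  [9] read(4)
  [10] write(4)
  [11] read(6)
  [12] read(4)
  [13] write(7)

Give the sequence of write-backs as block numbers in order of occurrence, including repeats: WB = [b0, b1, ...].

0: R B3 -> L0 miss  d=-]
1: W B3 -> L0 hit  d=D]
2: W B8 -> L2 miss  d=D]
3: R B1 -> L1 miss  d=-]
4: R B6 -> L0 miss wb->B3  d=-]
5: W B6 -> L0 hit  d=D]
6: R B3 -> L0 miss wb->B6  d=-]
7: R B5 -> L2 miss wb->B8  d=-]
8: W B4 -> L1 miss  d=D]
9: R B4 -> L1 hit  d=D]
10: W B4 -> L1 hit  d=D]
11: R B6 -> L0 miss  d=-]
12: R B4 -> L1 hit  d=D]
13: W B7 -> L1 miss wb->B4  d=D]

WB = [3, 6, 8, 4]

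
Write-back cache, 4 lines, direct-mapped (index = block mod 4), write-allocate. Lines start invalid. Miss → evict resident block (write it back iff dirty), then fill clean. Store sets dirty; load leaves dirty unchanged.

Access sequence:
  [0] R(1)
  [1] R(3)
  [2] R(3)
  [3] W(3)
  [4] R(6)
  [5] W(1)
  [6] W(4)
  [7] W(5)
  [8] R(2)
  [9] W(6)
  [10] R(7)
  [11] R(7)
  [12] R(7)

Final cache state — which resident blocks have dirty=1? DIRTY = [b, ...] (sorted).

0: R B1 -> L1 miss  d=-]
1: R B3 -> L3 miss  d=-]
2: R B3 -> L3 hit  d=-]
3: W B3 -> L3 hit  d=D]
4: R B6 -> L2 miss  d=-]
5: W B1 -> L1 hit  d=D]
6: W B4 -> L0 miss  d=D]
7: W B5 -> L1 miss wb->B1  d=D]
8: R B2 -> L2 miss  d=-]
9: W B6 -> L2 miss  d=D]
10: R B7 -> L3 miss wb->B3  d=-]
11: R B7 -> L3 hit  d=-]
12: R B7 -> L3 hit  d=-]

DIRTY = [4, 5, 6]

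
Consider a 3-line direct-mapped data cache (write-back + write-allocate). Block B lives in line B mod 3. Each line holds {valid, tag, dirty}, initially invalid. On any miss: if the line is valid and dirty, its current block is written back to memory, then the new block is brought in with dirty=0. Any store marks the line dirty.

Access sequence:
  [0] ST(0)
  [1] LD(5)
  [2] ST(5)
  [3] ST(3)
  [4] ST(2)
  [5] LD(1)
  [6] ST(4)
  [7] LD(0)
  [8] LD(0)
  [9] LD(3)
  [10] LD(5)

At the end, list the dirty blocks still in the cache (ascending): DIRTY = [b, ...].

DIRTY = [4]

  0 | W B0 → L0 miss [D]
  1 | R B5 → L2 miss [-]
  2 | W B5 → L2 hit [D]
  3 | W B3 → L0 miss wb→B0 [D]
  4 | W B2 → L2 miss wb→B5 [D]
  5 | R B1 → L1 miss [-]
  6 | W B4 → L1 miss [D]
  7 | R B0 → L0 miss wb→B3 [-]
  8 | R B0 → L0 hit [-]
  9 | R B3 → L0 miss [-]
  10 | R B5 → L2 miss wb→B2 [-]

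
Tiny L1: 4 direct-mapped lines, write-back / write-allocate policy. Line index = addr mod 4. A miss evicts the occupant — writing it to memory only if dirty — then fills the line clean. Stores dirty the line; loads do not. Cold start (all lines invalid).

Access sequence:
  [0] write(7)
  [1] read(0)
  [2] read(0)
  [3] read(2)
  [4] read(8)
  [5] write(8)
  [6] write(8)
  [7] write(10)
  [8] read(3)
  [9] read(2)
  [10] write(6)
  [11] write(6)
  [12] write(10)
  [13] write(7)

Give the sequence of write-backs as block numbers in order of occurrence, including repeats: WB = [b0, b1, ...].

WB = [7, 10, 6]

  0 | W B7 → L3 miss [D]
  1 | R B0 → L0 miss [-]
  2 | R B0 → L0 hit [-]
  3 | R B2 → L2 miss [-]
  4 | R B8 → L0 miss [-]
  5 | W B8 → L0 hit [D]
  6 | W B8 → L0 hit [D]
  7 | W B10 → L2 miss [D]
  8 | R B3 → L3 miss wb→B7 [-]
  9 | R B2 → L2 miss wb→B10 [-]
  10 | W B6 → L2 miss [D]
  11 | W B6 → L2 hit [D]
  12 | W B10 → L2 miss wb→B6 [D]
  13 | W B7 → L3 miss [D]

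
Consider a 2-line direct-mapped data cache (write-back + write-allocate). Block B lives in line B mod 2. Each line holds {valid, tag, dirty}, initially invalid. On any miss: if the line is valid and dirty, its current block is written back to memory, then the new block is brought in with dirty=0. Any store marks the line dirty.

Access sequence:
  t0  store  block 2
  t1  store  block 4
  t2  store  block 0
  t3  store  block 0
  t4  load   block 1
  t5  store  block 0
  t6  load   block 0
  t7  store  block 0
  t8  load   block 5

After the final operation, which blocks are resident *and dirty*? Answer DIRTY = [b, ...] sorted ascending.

DIRTY = [0]

0: W B2 -> L0 miss  d=D]
1: W B4 -> L0 miss wb->B2  d=D]
2: W B0 -> L0 miss wb->B4  d=D]
3: W B0 -> L0 hit  d=D]
4: R B1 -> L1 miss  d=-]
5: W B0 -> L0 hit  d=D]
6: R B0 -> L0 hit  d=D]
7: W B0 -> L0 hit  d=D]
8: R B5 -> L1 miss  d=-]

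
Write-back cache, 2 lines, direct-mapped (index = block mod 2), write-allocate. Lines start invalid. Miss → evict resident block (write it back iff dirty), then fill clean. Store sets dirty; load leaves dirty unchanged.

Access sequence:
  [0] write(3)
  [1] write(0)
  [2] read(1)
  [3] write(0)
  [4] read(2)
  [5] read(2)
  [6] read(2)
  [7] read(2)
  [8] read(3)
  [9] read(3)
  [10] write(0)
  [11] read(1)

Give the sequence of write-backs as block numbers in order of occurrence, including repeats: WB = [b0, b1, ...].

WB = [3, 0]

0: W B3 -> L1 miss  d=D]
1: W B0 -> L0 miss  d=D]
2: R B1 -> L1 miss wb->B3  d=-]
3: W B0 -> L0 hit  d=D]
4: R B2 -> L0 miss wb->B0  d=-]
5: R B2 -> L0 hit  d=-]
6: R B2 -> L0 hit  d=-]
7: R B2 -> L0 hit  d=-]
8: R B3 -> L1 miss  d=-]
9: R B3 -> L1 hit  d=-]
10: W B0 -> L0 miss  d=D]
11: R B1 -> L1 miss  d=-]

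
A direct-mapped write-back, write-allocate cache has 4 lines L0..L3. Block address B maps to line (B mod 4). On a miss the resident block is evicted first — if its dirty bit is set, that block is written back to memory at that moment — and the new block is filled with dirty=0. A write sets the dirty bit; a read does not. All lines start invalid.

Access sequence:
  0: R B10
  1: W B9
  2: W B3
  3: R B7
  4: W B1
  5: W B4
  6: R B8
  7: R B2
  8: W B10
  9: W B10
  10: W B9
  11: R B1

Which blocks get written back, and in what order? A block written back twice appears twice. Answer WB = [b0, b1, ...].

WB = [3, 9, 4, 1, 9]

0: R B10 → L2 miss [-]
1: W B9 → L1 miss [D]
2: W B3 → L3 miss [D]
3: R B7 → L3 miss wb→B3 [-]
4: W B1 → L1 miss wb→B9 [D]
5: W B4 → L0 miss [D]
6: R B8 → L0 miss wb→B4 [-]
7: R B2 → L2 miss [-]
8: W B10 → L2 miss [D]
9: W B10 → L2 hit [D]
10: W B9 → L1 miss wb→B1 [D]
11: R B1 → L1 miss wb→B9 [-]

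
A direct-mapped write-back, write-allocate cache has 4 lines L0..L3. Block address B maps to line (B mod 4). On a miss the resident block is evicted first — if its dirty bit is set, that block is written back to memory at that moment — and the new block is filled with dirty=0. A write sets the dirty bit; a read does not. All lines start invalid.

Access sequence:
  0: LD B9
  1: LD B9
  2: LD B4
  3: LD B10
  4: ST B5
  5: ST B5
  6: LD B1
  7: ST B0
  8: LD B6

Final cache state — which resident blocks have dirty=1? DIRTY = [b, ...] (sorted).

0: R B9 -> L1 miss  d=-]
1: R B9 -> L1 hit  d=-]
2: R B4 -> L0 miss  d=-]
3: R B10 -> L2 miss  d=-]
4: W B5 -> L1 miss  d=D]
5: W B5 -> L1 hit  d=D]
6: R B1 -> L1 miss wb->B5  d=-]
7: W B0 -> L0 miss  d=D]
8: R B6 -> L2 miss  d=-]

DIRTY = [0]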